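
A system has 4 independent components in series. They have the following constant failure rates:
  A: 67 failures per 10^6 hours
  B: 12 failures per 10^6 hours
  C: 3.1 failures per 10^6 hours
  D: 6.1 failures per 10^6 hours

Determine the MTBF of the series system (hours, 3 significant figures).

11300

Series of exponential components: λ_sys = Σ λ_i
λ_sys = 0.000067 + 0.000012 + 0.0000031 + 0.0000061 = 8.8200e-05 /h
MTBF = 1 / λ_sys = 11300 h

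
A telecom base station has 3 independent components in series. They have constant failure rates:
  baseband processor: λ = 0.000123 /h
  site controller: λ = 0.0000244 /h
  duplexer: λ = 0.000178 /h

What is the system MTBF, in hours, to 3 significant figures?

Series of exponential components: λ_sys = Σ λ_i
λ_sys = 0.000123 + 0.0000244 + 0.000178 = 3.2540e-04 /h
MTBF = 1 / λ_sys = 3070 h

3070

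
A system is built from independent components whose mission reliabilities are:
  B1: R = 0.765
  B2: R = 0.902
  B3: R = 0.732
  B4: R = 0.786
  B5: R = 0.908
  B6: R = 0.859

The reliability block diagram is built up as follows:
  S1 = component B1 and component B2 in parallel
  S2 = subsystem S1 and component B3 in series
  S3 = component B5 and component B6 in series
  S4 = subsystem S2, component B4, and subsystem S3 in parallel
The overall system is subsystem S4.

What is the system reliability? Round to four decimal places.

Parallel (B1 and B2): 1 − (1 − 0.765000)(1 − 0.902000) = 0.976970
Series ([0.976970] and B3): 0.976970 × 0.732000 = 0.715142
Series (B5 and B6): 0.908000 × 0.859000 = 0.779972
Parallel ([0.715142], B4, and [0.779972]): 1 − (1 − 0.715142)(1 − 0.786000)(1 − 0.779972) = 0.9866

0.9866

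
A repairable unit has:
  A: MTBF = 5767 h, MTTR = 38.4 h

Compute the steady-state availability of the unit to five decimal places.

A(A) = MTBF/(MTBF+MTTR) = 5767/(5767+38.4) = 0.99339

0.99339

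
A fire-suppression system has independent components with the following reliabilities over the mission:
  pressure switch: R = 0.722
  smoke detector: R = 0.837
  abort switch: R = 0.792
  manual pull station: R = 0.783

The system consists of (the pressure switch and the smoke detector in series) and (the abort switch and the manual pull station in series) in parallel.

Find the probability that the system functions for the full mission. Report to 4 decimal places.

0.8497

Series (pressure switch and smoke detector): 0.722000 × 0.837000 = 0.604314
Series (abort switch and manual pull station): 0.792000 × 0.783000 = 0.620136
Parallel ([0.604314] and [0.620136]): 1 − (1 − 0.604314)(1 − 0.620136) = 0.8497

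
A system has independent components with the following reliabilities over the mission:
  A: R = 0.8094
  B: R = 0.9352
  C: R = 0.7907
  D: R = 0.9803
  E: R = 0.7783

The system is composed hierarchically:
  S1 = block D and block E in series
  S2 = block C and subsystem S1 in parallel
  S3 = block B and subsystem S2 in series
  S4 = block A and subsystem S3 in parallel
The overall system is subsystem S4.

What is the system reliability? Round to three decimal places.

Series (D and E): 0.98030 × 0.77830 = 0.76297
Parallel (C and [0.76297]): 1 − (1 − 0.79070)(1 − 0.76297) = 0.95039
Series (B and [0.95039]): 0.93520 × 0.95039 = 0.88880
Parallel (A and [0.88880]): 1 − (1 − 0.80940)(1 − 0.88880) = 0.979

0.979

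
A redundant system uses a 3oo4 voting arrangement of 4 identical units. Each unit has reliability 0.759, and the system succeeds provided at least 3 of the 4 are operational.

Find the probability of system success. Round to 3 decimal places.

R = Σ_{i=3}^{4} C(4,i) p^i (1−p)^{4−i} with p = 0.759
C(4,3)·0.759^3·0.241^1 = 0.42150
C(4,4)·0.759^4·0.241^0 = 0.33187
Sum = 0.753

0.753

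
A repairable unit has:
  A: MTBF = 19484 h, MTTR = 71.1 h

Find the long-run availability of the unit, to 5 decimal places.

A(A) = MTBF/(MTBF+MTTR) = 19484/(19484+71.1) = 0.99636

0.99636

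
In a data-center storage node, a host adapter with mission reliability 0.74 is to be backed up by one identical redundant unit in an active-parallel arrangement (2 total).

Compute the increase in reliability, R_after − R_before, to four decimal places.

0.1924

R_before = 0.74
R_after = 1 − (1 − 0.74)^2 = 0.9324
ΔR = 0.9324 − 0.74 = 0.1924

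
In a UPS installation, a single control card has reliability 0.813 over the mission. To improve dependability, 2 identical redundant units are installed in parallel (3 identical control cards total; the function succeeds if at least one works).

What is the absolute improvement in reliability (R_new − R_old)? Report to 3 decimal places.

0.180

R_before = 0.813
R_after = 1 − (1 − 0.813)^3 = 0.993
ΔR = 0.993 − 0.813 = 0.180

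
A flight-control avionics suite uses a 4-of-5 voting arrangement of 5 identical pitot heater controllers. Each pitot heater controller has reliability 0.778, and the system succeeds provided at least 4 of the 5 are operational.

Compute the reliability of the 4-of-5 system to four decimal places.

R = Σ_{i=4}^{5} C(5,i) p^i (1−p)^{5−i} with p = 0.778
C(5,4)·0.778^4·0.222^1 = 0.406669
C(5,5)·0.778^5·0.222^0 = 0.285035
Sum = 0.6917

0.6917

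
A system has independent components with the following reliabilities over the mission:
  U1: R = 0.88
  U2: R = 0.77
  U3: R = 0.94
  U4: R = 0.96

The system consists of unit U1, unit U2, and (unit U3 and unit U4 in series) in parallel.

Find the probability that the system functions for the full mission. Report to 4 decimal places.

Series (U3 and U4): 0.940000 × 0.960000 = 0.902400
Parallel (U1, U2, and [0.902400]): 1 − (1 − 0.880000)(1 − 0.770000)(1 − 0.902400) = 0.9973

0.9973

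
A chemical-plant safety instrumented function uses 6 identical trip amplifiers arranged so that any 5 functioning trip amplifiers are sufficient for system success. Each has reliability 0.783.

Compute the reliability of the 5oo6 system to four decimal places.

0.6136

R = Σ_{i=5}^{6} C(6,i) p^i (1−p)^{6−i} with p = 0.783
C(6,5)·0.783^5·0.217^1 = 0.383195
C(6,6)·0.783^6·0.217^0 = 0.230447
Sum = 0.6136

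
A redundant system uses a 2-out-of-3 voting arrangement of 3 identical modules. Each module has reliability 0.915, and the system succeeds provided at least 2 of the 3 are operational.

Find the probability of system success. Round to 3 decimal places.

0.980

R = Σ_{i=2}^{3} C(3,i) p^i (1−p)^{3−i} with p = 0.915
C(3,2)·0.915^2·0.085^1 = 0.21349
C(3,3)·0.915^3·0.085^0 = 0.76606
Sum = 0.980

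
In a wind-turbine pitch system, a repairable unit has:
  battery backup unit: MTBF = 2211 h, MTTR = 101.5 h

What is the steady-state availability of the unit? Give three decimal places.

0.956

A(battery backup unit) = MTBF/(MTBF+MTTR) = 2211/(2211+101.5) = 0.956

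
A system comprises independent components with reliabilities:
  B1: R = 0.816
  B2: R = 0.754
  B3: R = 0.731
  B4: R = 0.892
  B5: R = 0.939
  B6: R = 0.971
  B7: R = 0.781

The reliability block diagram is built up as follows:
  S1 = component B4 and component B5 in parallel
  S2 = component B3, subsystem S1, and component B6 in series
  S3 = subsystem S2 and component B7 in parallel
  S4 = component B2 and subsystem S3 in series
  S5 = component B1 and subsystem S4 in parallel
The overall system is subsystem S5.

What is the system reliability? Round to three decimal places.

0.946

Parallel (B4 and B5): 1 − (1 − 0.89200)(1 − 0.93900) = 0.99341
Series (B3, [0.99341], and B6): 0.73100 × 0.99341 × 0.97100 = 0.70512
Parallel ([0.70512] and B7): 1 − (1 − 0.70512)(1 − 0.78100) = 0.93542
Series (B2 and [0.93542]): 0.75400 × 0.93542 = 0.70531
Parallel (B1 and [0.70531]): 1 − (1 − 0.81600)(1 − 0.70531) = 0.946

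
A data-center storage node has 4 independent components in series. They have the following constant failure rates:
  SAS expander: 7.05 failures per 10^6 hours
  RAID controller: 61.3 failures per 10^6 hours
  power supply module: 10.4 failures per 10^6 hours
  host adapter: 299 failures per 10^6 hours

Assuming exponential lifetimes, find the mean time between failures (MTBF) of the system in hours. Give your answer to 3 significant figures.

2650

Series of exponential components: λ_sys = Σ λ_i
λ_sys = 0.00000705 + 0.0000613 + 0.0000104 + 0.000299 = 3.7775e-04 /h
MTBF = 1 / λ_sys = 2650 h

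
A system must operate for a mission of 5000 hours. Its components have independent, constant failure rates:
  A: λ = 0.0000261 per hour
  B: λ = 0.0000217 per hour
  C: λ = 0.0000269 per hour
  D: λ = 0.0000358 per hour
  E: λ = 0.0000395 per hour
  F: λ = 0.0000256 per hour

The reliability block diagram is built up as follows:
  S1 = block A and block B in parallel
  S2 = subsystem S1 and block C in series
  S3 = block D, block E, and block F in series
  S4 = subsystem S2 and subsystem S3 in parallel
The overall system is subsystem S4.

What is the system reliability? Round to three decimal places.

0.946

R(A) = exp(−0.0000261 × 5000) = 0.87766
R(B) = exp(−0.0000217 × 5000) = 0.89718
R(C) = exp(−0.0000269 × 5000) = 0.87415
R(D) = exp(−0.0000358 × 5000) = 0.83611
R(E) = exp(−0.0000395 × 5000) = 0.82078
R(F) = exp(−0.0000256 × 5000) = 0.87985
Parallel (A and B): 1 − (1 − 0.87766)(1 − 0.89718) = 0.98742
Series ([0.98742] and C): 0.98742 × 0.87415 = 0.86315
Series (D, E, and F): 0.83611 × 0.82078 × 0.87985 = 0.60381
Parallel ([0.86315] and [0.60381]): 1 − (1 − 0.86315)(1 − 0.60381) = 0.946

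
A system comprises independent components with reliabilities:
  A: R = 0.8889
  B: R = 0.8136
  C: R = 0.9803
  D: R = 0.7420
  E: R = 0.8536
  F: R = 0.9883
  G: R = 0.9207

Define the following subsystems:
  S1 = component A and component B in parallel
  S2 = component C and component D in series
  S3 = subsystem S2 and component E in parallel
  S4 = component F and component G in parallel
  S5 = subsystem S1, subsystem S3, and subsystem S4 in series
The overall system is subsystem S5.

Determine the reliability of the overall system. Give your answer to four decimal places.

Parallel (A and B): 1 − (1 − 0.888900)(1 − 0.813600) = 0.979291
Series (C and D): 0.980300 × 0.742000 = 0.727383
Parallel ([0.727383] and E): 1 − (1 − 0.727383)(1 − 0.853600) = 0.960089
Parallel (F and G): 1 − (1 − 0.988300)(1 − 0.920700) = 0.999072
Series ([0.979291], [0.960089], and [0.999072]): 0.979291 × 0.960089 × 0.999072 = 0.9393

0.9393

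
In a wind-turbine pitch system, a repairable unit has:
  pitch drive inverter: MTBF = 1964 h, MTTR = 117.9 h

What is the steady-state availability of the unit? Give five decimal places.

A(pitch drive inverter) = MTBF/(MTBF+MTTR) = 1964/(1964+117.9) = 0.94337

0.94337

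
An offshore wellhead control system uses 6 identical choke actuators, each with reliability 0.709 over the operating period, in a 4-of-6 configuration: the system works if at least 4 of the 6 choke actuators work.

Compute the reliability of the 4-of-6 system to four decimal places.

0.7608

R = Σ_{i=4}^{6} C(6,i) p^i (1−p)^{6−i} with p = 0.709
C(6,4)·0.709^4·0.291^2 = 0.320968
C(6,5)·0.709^5·0.291^1 = 0.312806
C(6,6)·0.709^6·0.291^0 = 0.127022
Sum = 0.7608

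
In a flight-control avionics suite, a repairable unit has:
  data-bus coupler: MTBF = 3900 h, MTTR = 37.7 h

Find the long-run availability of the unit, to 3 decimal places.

A(data-bus coupler) = MTBF/(MTBF+MTTR) = 3900/(3900+37.7) = 0.990

0.990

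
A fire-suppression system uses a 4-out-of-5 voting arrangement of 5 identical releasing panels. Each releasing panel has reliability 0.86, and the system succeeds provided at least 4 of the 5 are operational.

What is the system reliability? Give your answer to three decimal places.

R = Σ_{i=4}^{5} C(5,i) p^i (1−p)^{5−i} with p = 0.86
C(5,4)·0.86^4·0.14^1 = 0.38291
C(5,5)·0.86^5·0.14^0 = 0.47043
Sum = 0.853

0.853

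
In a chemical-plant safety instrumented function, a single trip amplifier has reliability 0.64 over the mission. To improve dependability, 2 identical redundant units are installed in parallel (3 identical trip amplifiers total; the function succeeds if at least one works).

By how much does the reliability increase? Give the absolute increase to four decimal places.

0.3133

R_before = 0.64
R_after = 1 − (1 − 0.64)^3 = 0.9533
ΔR = 0.9533 − 0.64 = 0.3133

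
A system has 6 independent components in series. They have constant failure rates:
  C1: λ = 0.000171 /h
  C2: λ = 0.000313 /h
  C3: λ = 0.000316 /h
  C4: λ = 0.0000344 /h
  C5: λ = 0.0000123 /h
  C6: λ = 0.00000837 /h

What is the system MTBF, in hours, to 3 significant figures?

Series of exponential components: λ_sys = Σ λ_i
λ_sys = 0.000171 + 0.000313 + 0.000316 + 0.0000344 + 0.0000123 + 0.00000837 = 8.5507e-04 /h
MTBF = 1 / λ_sys = 1170 h

1170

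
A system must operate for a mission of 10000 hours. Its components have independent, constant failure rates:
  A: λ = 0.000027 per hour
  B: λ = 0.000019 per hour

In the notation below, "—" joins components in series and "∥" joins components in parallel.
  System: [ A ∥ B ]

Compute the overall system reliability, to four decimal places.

0.9591

R(A) = exp(−0.000027 × 10000) = 0.763379
R(B) = exp(−0.000019 × 10000) = 0.826959
Parallel (A and B): 1 − (1 − 0.763379)(1 − 0.826959) = 0.9591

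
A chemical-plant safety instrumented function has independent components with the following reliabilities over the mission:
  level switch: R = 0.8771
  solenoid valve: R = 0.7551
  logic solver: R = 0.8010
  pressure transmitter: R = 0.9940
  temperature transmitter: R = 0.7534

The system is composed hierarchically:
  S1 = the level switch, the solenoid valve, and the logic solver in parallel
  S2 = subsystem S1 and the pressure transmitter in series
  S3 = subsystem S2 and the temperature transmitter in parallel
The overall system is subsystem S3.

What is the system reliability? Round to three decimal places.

Parallel (level switch, solenoid valve, and logic solver): 1 − (1 − 0.87710)(1 − 0.75510)(1 − 0.80100) = 0.99401
Series ([0.99401] and pressure transmitter): 0.99401 × 0.99400 = 0.98805
Parallel ([0.98805] and temperature transmitter): 1 − (1 − 0.98805)(1 − 0.75340) = 0.997

0.997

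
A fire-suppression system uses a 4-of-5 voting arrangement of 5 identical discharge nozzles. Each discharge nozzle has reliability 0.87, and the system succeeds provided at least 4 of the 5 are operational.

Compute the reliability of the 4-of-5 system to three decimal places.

0.871

R = Σ_{i=4}^{5} C(5,i) p^i (1−p)^{5−i} with p = 0.87
C(5,4)·0.87^4·0.13^1 = 0.37238
C(5,5)·0.87^5·0.13^0 = 0.49842
Sum = 0.871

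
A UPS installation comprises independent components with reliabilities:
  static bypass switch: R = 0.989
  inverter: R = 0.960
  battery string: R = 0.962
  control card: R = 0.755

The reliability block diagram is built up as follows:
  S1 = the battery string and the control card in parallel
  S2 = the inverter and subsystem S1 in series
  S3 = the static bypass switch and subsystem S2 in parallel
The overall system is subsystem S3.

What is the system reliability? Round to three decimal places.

0.999

Parallel (battery string and control card): 1 − (1 − 0.96200)(1 − 0.75500) = 0.99069
Series (inverter and [0.99069]): 0.96000 × 0.99069 = 0.95106
Parallel (static bypass switch and [0.95106]): 1 − (1 − 0.98900)(1 − 0.95106) = 0.999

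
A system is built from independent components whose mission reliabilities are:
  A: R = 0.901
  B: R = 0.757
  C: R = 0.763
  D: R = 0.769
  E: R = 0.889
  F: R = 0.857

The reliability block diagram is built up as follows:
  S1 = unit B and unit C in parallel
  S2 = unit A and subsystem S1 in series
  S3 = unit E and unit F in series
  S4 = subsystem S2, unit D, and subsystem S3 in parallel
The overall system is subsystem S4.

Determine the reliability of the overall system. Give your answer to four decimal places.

Parallel (B and C): 1 − (1 − 0.757000)(1 − 0.763000) = 0.942409
Series (A and [0.942409]): 0.901000 × 0.942409 = 0.849111
Series (E and F): 0.889000 × 0.857000 = 0.761873
Parallel ([0.849111], D, and [0.761873]): 1 − (1 − 0.849111)(1 − 0.769000)(1 − 0.761873) = 0.9917

0.9917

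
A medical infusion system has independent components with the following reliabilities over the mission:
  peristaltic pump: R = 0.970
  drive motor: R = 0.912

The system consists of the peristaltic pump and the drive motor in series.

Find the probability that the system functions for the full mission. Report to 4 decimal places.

0.8846

Series (peristaltic pump and drive motor): 0.970000 × 0.912000 = 0.8846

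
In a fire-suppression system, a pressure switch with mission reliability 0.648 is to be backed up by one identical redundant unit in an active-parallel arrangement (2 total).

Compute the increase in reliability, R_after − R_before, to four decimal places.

R_before = 0.648
R_after = 1 − (1 − 0.648)^2 = 0.8761
ΔR = 0.8761 − 0.648 = 0.2281

0.2281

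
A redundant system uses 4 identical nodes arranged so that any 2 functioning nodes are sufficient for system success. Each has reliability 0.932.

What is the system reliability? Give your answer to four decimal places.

R = Σ_{i=2}^{4} C(4,i) p^i (1−p)^{4−i} with p = 0.932
C(4,2)·0.932^2·0.068^2 = 0.024099
C(4,3)·0.932^3·0.068^1 = 0.220200
C(4,4)·0.932^4·0.068^0 = 0.754508
Sum = 0.9988

0.9988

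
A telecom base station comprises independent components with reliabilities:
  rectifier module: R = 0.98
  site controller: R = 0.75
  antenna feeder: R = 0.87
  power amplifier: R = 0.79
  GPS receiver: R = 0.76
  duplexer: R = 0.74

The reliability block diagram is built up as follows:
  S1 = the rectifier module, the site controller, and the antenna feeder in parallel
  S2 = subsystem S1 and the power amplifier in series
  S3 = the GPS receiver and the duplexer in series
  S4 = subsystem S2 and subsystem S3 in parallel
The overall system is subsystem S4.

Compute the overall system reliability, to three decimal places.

0.908

Parallel (rectifier module, site controller, and antenna feeder): 1 − (1 − 0.98000)(1 − 0.75000)(1 − 0.87000) = 0.99935
Series ([0.99935] and power amplifier): 0.99935 × 0.79000 = 0.78949
Series (GPS receiver and duplexer): 0.76000 × 0.74000 = 0.56240
Parallel ([0.78949] and [0.56240]): 1 − (1 − 0.78949)(1 − 0.56240) = 0.908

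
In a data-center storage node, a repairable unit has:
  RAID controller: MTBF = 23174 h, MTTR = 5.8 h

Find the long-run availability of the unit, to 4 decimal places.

A(RAID controller) = MTBF/(MTBF+MTTR) = 23174/(23174+5.8) = 0.9997

0.9997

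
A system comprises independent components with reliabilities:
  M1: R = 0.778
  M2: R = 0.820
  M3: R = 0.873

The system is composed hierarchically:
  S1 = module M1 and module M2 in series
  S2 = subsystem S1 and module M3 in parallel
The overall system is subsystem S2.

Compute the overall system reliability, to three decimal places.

0.954

Series (M1 and M2): 0.77800 × 0.82000 = 0.63796
Parallel ([0.63796] and M3): 1 − (1 − 0.63796)(1 − 0.87300) = 0.954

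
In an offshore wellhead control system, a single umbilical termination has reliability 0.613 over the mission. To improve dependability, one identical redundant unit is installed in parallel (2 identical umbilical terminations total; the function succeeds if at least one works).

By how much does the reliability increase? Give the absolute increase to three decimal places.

R_before = 0.613
R_after = 1 − (1 − 0.613)^2 = 0.850
ΔR = 0.850 − 0.613 = 0.237

0.237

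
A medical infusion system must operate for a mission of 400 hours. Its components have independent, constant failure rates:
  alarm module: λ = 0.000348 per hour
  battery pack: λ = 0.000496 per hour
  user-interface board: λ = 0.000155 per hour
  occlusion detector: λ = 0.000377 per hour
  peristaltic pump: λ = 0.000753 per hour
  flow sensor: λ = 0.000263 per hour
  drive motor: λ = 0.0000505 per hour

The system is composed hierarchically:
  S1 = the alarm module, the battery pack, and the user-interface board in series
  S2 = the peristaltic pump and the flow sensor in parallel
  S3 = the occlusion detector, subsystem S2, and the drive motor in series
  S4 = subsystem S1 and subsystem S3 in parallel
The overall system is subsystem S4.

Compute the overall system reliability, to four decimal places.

0.9410

R(alarm module) = exp(−0.000348 × 400) = 0.870054
R(battery pack) = exp(−0.000496 × 400) = 0.820042
R(user-interface board) = exp(−0.000155 × 400) = 0.939883
R(occlusion detector) = exp(−0.000377 × 400) = 0.860020
R(peristaltic pump) = exp(−0.000753 × 400) = 0.739930
R(flow sensor) = exp(−0.000263 × 400) = 0.900144
R(drive motor) = exp(−0.0000505 × 400) = 0.980003
Series (alarm module, battery pack, and user-interface board): 0.870054 × 0.820042 × 0.939883 = 0.670588
Parallel (peristaltic pump and flow sensor): 1 − (1 − 0.739930)(1 − 0.900144) = 0.974030
Series (occlusion detector, [0.974030], and drive motor): 0.860020 × 0.974030 × 0.980003 = 0.820934
Parallel ([0.670588] and [0.820934]): 1 − (1 − 0.670588)(1 − 0.820934) = 0.9410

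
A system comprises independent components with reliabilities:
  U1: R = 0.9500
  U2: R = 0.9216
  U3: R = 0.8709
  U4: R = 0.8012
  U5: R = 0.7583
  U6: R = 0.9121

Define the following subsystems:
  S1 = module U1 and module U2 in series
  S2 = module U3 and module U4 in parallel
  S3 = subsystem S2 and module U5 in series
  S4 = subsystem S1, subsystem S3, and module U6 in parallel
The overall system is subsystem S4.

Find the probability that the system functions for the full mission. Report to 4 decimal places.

0.9971

Series (U1 and U2): 0.950000 × 0.921600 = 0.875520
Parallel (U3 and U4): 1 − (1 − 0.870900)(1 − 0.801200) = 0.974335
Series ([0.974335] and U5): 0.974335 × 0.758300 = 0.738838
Parallel ([0.875520], [0.738838], and U6): 1 − (1 − 0.875520)(1 − 0.738838)(1 − 0.912100) = 0.9971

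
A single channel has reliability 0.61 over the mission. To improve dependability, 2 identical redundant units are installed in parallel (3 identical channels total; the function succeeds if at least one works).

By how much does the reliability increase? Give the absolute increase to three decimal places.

0.331

R_before = 0.61
R_after = 1 − (1 − 0.61)^3 = 0.941
ΔR = 0.941 − 0.61 = 0.331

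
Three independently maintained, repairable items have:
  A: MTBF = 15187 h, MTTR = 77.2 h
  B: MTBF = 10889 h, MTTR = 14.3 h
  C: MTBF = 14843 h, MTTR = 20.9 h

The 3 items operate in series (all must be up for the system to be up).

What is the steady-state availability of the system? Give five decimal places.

A(A) = MTBF/(MTBF+MTTR) = 15187/(15187+77.2) = 0.994942
A(B) = MTBF/(MTBF+MTTR) = 10889/(10889+14.3) = 0.998688
A(C) = MTBF/(MTBF+MTTR) = 14843/(14843+20.9) = 0.998594
Series availability: 0.994942 × 0.998688 × 0.998594 = 0.99224

0.99224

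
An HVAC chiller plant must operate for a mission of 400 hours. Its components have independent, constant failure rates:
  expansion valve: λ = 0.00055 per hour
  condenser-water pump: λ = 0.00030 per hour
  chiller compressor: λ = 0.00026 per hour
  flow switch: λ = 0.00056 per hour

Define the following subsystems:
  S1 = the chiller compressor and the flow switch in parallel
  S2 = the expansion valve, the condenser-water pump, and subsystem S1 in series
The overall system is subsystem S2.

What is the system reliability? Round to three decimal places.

R(expansion valve) = exp(−0.00055 × 400) = 0.80252
R(condenser-water pump) = exp(−0.00030 × 400) = 0.88692
R(chiller compressor) = exp(−0.00026 × 400) = 0.90123
R(flow switch) = exp(−0.00056 × 400) = 0.79932
Parallel (chiller compressor and flow switch): 1 − (1 − 0.90123)(1 − 0.79932) = 0.98018
Series (expansion valve, condenser-water pump, and [0.98018]): 0.80252 × 0.88692 × 0.98018 = 0.698

0.698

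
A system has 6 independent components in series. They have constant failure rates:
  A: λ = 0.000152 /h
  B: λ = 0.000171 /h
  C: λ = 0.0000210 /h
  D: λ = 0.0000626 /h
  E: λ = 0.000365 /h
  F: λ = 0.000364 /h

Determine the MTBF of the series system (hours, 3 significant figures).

881

Series of exponential components: λ_sys = Σ λ_i
λ_sys = 0.000152 + 0.000171 + 0.0000210 + 0.0000626 + 0.000365 + 0.000364 = 1.1356e-03 /h
MTBF = 1 / λ_sys = 881 h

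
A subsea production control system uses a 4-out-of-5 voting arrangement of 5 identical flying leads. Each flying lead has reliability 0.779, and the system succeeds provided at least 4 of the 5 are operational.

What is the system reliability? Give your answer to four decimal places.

0.6938

R = Σ_{i=4}^{5} C(5,i) p^i (1−p)^{5−i} with p = 0.779
C(5,4)·0.779^4·0.221^1 = 0.406923
C(5,5)·0.779^5·0.221^0 = 0.286871
Sum = 0.6938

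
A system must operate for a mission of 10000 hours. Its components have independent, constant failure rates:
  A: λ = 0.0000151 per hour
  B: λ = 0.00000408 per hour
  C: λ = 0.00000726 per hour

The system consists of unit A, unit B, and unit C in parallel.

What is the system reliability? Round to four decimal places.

R(A) = exp(−0.0000151 × 10000) = 0.859848
R(B) = exp(−0.00000408 × 10000) = 0.960021
R(C) = exp(−0.00000726 × 10000) = 0.929973
Parallel (A, B, and C): 1 − (1 − 0.859848)(1 − 0.960021)(1 − 0.929973) = 0.9996

0.9996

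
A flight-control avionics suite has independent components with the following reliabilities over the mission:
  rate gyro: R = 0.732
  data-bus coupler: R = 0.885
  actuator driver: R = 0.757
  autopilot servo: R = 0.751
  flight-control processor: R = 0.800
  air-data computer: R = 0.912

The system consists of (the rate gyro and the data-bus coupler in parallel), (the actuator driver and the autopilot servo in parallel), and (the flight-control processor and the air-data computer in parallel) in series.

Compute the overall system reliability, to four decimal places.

Parallel (rate gyro and data-bus coupler): 1 − (1 − 0.732000)(1 − 0.885000) = 0.969180
Parallel (actuator driver and autopilot servo): 1 − (1 − 0.757000)(1 − 0.751000) = 0.939493
Parallel (flight-control processor and air-data computer): 1 − (1 − 0.800000)(1 − 0.912000) = 0.982400
Series ([0.969180], [0.939493], and [0.982400]): 0.969180 × 0.939493 × 0.982400 = 0.8945

0.8945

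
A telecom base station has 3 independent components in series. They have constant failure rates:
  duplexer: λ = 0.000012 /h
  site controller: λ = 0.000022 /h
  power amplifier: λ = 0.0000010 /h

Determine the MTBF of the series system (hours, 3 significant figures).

Series of exponential components: λ_sys = Σ λ_i
λ_sys = 0.000012 + 0.000022 + 0.0000010 = 3.5000e-05 /h
MTBF = 1 / λ_sys = 28600 h

28600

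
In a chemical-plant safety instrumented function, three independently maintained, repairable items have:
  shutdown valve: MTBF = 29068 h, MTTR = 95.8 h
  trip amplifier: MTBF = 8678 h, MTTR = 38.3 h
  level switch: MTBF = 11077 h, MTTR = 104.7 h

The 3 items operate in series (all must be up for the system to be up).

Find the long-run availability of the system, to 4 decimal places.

0.9830

A(shutdown valve) = MTBF/(MTBF+MTTR) = 29068/(29068+95.8) = 0.996715
A(trip amplifier) = MTBF/(MTBF+MTTR) = 8678/(8678+38.3) = 0.995606
A(level switch) = MTBF/(MTBF+MTTR) = 11077/(11077+104.7) = 0.990636
Series availability: 0.996715 × 0.995606 × 0.990636 = 0.9830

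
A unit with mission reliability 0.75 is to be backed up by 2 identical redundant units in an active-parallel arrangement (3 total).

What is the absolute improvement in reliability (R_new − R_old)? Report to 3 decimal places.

0.234

R_before = 0.75
R_after = 1 − (1 − 0.75)^3 = 0.984
ΔR = 0.984 − 0.75 = 0.234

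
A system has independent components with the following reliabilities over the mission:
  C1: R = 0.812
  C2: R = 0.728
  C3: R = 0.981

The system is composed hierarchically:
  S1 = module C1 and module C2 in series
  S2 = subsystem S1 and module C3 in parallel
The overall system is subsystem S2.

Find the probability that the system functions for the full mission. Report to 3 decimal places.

Series (C1 and C2): 0.81200 × 0.72800 = 0.59114
Parallel ([0.59114] and C3): 1 − (1 − 0.59114)(1 − 0.98100) = 0.992

0.992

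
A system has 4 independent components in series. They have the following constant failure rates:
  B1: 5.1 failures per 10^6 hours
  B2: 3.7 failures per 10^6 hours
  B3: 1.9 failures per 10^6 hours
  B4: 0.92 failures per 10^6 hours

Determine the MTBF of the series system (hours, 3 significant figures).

Series of exponential components: λ_sys = Σ λ_i
λ_sys = 0.0000051 + 0.0000037 + 0.0000019 + 0.00000092 = 1.1620e-05 /h
MTBF = 1 / λ_sys = 86100 h

86100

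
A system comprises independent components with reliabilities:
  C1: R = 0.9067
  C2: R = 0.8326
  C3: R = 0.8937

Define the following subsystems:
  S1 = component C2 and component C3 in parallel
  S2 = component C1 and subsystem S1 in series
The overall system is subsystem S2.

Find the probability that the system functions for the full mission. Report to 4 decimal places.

0.8906

Parallel (C2 and C3): 1 − (1 − 0.832600)(1 − 0.893700) = 0.982205
Series (C1 and [0.982205]): 0.906700 × 0.982205 = 0.8906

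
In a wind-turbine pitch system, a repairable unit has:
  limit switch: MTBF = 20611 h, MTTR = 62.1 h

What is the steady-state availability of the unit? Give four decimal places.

0.9970

A(limit switch) = MTBF/(MTBF+MTTR) = 20611/(20611+62.1) = 0.9970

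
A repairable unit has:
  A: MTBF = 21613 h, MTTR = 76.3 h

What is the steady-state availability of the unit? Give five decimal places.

A(A) = MTBF/(MTBF+MTTR) = 21613/(21613+76.3) = 0.99648

0.99648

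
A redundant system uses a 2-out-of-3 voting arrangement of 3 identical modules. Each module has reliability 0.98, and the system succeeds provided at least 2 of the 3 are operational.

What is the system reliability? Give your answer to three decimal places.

R = Σ_{i=2}^{3} C(3,i) p^i (1−p)^{3−i} with p = 0.98
C(3,2)·0.98^2·0.02^1 = 0.05762
C(3,3)·0.98^3·0.02^0 = 0.94119
Sum = 0.999

0.999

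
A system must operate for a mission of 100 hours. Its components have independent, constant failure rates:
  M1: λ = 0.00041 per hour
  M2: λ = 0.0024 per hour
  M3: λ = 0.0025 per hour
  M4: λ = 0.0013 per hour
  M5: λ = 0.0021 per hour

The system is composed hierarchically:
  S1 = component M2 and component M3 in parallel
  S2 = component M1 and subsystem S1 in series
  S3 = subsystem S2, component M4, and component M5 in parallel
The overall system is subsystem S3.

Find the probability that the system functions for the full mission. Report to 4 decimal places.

R(M1) = exp(−0.00041 × 100) = 0.959829
R(M2) = exp(−0.0024 × 100) = 0.786628
R(M3) = exp(−0.0025 × 100) = 0.778801
R(M4) = exp(−0.0013 × 100) = 0.878095
R(M5) = exp(−0.0021 × 100) = 0.810584
Parallel (M2 and M3): 1 − (1 − 0.786628)(1 − 0.778801) = 0.952802
Series (M1 and [0.952802]): 0.959829 × 0.952802 = 0.914527
Parallel ([0.914527], M4, and M5): 1 − (1 − 0.914527)(1 − 0.878095)(1 − 0.810584) = 0.9980

0.9980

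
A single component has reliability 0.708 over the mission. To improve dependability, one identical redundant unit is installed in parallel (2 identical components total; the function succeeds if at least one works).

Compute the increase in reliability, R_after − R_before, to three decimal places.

R_before = 0.708
R_after = 1 − (1 − 0.708)^2 = 0.915
ΔR = 0.915 − 0.708 = 0.207

0.207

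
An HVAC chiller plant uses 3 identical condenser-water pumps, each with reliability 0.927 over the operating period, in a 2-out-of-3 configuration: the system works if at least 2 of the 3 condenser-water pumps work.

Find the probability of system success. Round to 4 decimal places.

R = Σ_{i=2}^{3} C(3,i) p^i (1−p)^{3−i} with p = 0.927
C(3,2)·0.927^2·0.073^1 = 0.188193
C(3,3)·0.927^3·0.073^0 = 0.796598
Sum = 0.9848

0.9848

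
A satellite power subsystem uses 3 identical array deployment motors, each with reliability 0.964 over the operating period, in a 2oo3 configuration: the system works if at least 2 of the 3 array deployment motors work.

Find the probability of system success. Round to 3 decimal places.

R = Σ_{i=2}^{3} C(3,i) p^i (1−p)^{3−i} with p = 0.964
C(3,2)·0.964^2·0.036^1 = 0.10036
C(3,3)·0.964^3·0.036^0 = 0.89584
Sum = 0.996

0.996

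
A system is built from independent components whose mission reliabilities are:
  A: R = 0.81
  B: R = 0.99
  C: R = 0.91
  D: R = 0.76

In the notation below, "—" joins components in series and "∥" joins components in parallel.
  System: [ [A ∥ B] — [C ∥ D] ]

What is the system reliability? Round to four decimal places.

0.9765

Parallel (A and B): 1 − (1 − 0.810000)(1 − 0.990000) = 0.998100
Parallel (C and D): 1 − (1 − 0.910000)(1 − 0.760000) = 0.978400
Series ([0.998100] and [0.978400]): 0.998100 × 0.978400 = 0.9765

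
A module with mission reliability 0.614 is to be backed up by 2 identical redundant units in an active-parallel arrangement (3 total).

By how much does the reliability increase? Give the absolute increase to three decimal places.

R_before = 0.614
R_after = 1 − (1 − 0.614)^3 = 0.942
ΔR = 0.942 − 0.614 = 0.328

0.328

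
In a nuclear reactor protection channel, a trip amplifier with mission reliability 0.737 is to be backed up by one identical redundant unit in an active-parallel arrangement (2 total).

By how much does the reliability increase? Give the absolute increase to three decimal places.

0.194

R_before = 0.737
R_after = 1 − (1 − 0.737)^2 = 0.931
ΔR = 0.931 − 0.737 = 0.194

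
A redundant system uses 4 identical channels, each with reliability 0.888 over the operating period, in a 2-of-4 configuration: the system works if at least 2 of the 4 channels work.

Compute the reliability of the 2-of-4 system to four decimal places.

0.9949

R = Σ_{i=2}^{4} C(4,i) p^i (1−p)^{4−i} with p = 0.888
C(4,2)·0.888^2·0.112^2 = 0.059349
C(4,3)·0.888^3·0.112^1 = 0.313702
C(4,4)·0.888^4·0.112^0 = 0.621802
Sum = 0.9949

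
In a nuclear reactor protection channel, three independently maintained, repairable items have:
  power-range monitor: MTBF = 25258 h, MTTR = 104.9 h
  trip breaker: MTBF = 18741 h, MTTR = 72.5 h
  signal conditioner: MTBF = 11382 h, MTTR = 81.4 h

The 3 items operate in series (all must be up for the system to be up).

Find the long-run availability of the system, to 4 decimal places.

0.9850

A(power-range monitor) = MTBF/(MTBF+MTTR) = 25258/(25258+104.9) = 0.995864
A(trip breaker) = MTBF/(MTBF+MTTR) = 18741/(18741+72.5) = 0.996146
A(signal conditioner) = MTBF/(MTBF+MTTR) = 11382/(11382+81.4) = 0.992899
Series availability: 0.995864 × 0.996146 × 0.992899 = 0.9850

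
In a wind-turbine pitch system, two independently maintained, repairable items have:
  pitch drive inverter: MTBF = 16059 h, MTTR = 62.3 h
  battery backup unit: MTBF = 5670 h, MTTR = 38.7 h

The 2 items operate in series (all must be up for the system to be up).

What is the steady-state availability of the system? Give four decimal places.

0.9894

A(pitch drive inverter) = MTBF/(MTBF+MTTR) = 16059/(16059+62.3) = 0.996136
A(battery backup unit) = MTBF/(MTBF+MTTR) = 5670/(5670+38.7) = 0.993221
Series availability: 0.996136 × 0.993221 = 0.9894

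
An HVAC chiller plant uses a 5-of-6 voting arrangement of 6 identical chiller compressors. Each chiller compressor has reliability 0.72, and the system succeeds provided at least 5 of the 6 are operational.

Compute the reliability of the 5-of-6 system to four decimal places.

R = Σ_{i=5}^{6} C(6,i) p^i (1−p)^{6−i} with p = 0.72
C(6,5)·0.72^5·0.28^1 = 0.325066
C(6,6)·0.72^6·0.28^0 = 0.139314
Sum = 0.4644

0.4644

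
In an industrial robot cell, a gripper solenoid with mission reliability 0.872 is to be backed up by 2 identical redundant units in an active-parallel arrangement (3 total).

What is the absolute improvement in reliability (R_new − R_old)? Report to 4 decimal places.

R_before = 0.872
R_after = 1 − (1 − 0.872)^3 = 0.9979
ΔR = 0.9979 − 0.872 = 0.1259

0.1259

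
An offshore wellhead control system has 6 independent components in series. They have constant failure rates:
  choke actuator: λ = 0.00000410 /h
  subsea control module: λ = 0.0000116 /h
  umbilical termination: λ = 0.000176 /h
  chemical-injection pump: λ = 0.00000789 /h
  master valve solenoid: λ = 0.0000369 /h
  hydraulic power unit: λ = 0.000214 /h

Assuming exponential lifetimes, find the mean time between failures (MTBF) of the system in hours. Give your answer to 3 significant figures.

2220

Series of exponential components: λ_sys = Σ λ_i
λ_sys = 0.00000410 + 0.0000116 + 0.000176 + 0.00000789 + 0.0000369 + 0.000214 = 4.5049e-04 /h
MTBF = 1 / λ_sys = 2220 h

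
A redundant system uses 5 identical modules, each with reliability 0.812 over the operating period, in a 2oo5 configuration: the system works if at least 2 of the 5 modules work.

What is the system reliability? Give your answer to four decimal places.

R = Σ_{i=2}^{5} C(5,i) p^i (1−p)^{5−i} with p = 0.812
C(5,2)·0.812^2·0.188^3 = 0.043811
C(5,3)·0.812^3·0.188^2 = 0.189227
C(5,4)·0.812^4·0.188^1 = 0.408650
C(5,5)·0.812^5·0.188^0 = 0.353004
Sum = 0.9947

0.9947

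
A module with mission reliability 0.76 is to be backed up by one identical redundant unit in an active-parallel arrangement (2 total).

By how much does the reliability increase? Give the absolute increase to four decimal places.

R_before = 0.76
R_after = 1 − (1 − 0.76)^2 = 0.9424
ΔR = 0.9424 − 0.76 = 0.1824

0.1824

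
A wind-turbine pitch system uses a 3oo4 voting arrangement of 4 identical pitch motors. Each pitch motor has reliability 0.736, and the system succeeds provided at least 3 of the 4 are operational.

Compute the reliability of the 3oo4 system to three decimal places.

0.714

R = Σ_{i=3}^{4} C(4,i) p^i (1−p)^{4−i} with p = 0.736
C(4,3)·0.736^3·0.264^1 = 0.42101
C(4,4)·0.736^4·0.264^0 = 0.29343
Sum = 0.714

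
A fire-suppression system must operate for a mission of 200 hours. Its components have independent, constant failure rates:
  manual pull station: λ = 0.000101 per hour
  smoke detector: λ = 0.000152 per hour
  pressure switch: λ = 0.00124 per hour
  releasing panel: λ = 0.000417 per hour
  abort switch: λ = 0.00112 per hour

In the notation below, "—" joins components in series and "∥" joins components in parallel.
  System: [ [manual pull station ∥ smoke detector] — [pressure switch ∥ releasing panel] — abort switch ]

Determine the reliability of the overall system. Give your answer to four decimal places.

0.7848

R(manual pull station) = exp(−0.000101 × 200) = 0.980003
R(smoke detector) = exp(−0.000152 × 200) = 0.970057
R(pressure switch) = exp(−0.00124 × 200) = 0.780360
R(releasing panel) = exp(−0.000417 × 200) = 0.919983
R(abort switch) = exp(−0.00112 × 200) = 0.799315
Parallel (manual pull station and smoke detector): 1 − (1 − 0.980003)(1 − 0.970057) = 0.999401
Parallel (pressure switch and releasing panel): 1 − (1 − 0.780360)(1 − 0.919983) = 0.982425
Series ([0.999401], [0.982425], and abort switch): 0.999401 × 0.982425 × 0.799315 = 0.7848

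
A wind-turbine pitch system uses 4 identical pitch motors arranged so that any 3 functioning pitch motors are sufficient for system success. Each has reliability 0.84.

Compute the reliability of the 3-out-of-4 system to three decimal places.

R = Σ_{i=3}^{4} C(4,i) p^i (1−p)^{4−i} with p = 0.84
C(4,3)·0.84^3·0.16^1 = 0.37933
C(4,4)·0.84^4·0.16^0 = 0.49787
Sum = 0.877

0.877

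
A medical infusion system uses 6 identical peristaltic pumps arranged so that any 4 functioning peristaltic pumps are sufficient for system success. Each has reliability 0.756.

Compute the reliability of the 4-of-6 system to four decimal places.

R = Σ_{i=4}^{6} C(6,i) p^i (1−p)^{6−i} with p = 0.756
C(6,4)·0.756^4·0.244^2 = 0.291715
C(6,5)·0.756^5·0.244^1 = 0.361535
C(6,6)·0.756^6·0.244^0 = 0.186694
Sum = 0.8399

0.8399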